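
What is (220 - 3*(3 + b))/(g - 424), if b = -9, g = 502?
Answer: 119/39 ≈ 3.0513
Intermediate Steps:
(220 - 3*(3 + b))/(g - 424) = (220 - 3*(3 - 9))/(502 - 424) = (220 - 3*(-6))/78 = (220 + 18)*(1/78) = 238*(1/78) = 119/39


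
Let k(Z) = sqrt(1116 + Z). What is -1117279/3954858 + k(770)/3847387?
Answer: -1117279/3954858 + sqrt(1886)/3847387 ≈ -0.28250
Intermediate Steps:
-1117279/3954858 + k(770)/3847387 = -1117279/3954858 + sqrt(1116 + 770)/3847387 = -1117279*1/3954858 + sqrt(1886)*(1/3847387) = -1117279/3954858 + sqrt(1886)/3847387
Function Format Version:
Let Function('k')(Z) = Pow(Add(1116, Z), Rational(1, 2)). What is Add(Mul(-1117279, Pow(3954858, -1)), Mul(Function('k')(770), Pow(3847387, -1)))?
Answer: Add(Rational(-1117279, 3954858), Mul(Rational(1, 3847387), Pow(1886, Rational(1, 2)))) ≈ -0.28250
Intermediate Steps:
Add(Mul(-1117279, Pow(3954858, -1)), Mul(Function('k')(770), Pow(3847387, -1))) = Add(Mul(-1117279, Pow(3954858, -1)), Mul(Pow(Add(1116, 770), Rational(1, 2)), Pow(3847387, -1))) = Add(Mul(-1117279, Rational(1, 3954858)), Mul(Pow(1886, Rational(1, 2)), Rational(1, 3847387))) = Add(Rational(-1117279, 3954858), Mul(Rational(1, 3847387), Pow(1886, Rational(1, 2))))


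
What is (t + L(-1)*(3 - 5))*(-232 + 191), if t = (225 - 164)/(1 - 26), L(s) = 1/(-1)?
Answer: 451/25 ≈ 18.040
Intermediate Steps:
L(s) = -1
t = -61/25 (t = 61/(-25) = 61*(-1/25) = -61/25 ≈ -2.4400)
(t + L(-1)*(3 - 5))*(-232 + 191) = (-61/25 - (3 - 5))*(-232 + 191) = (-61/25 - 1*(-2))*(-41) = (-61/25 + 2)*(-41) = -11/25*(-41) = 451/25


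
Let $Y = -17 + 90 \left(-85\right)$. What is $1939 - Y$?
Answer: $9606$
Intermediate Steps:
$Y = -7667$ ($Y = -17 - 7650 = -7667$)
$1939 - Y = 1939 - -7667 = 1939 + 7667 = 9606$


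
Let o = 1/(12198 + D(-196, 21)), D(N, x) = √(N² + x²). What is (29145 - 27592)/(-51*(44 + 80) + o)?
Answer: -1460922366347190/5949048889234369 + 10871*√793/5949048889234369 ≈ -0.24557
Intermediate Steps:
o = 1/(12198 + 7*√793) (o = 1/(12198 + √((-196)² + 21²)) = 1/(12198 + √(38416 + 441)) = 1/(12198 + √38857) = 1/(12198 + 7*√793) ≈ 8.0677e-5)
(29145 - 27592)/(-51*(44 + 80) + o) = (29145 - 27592)/(-51*(44 + 80) + (12198/148752347 - 7*√793/148752347)) = 1553/(-51*124 + (12198/148752347 - 7*√793/148752347)) = 1553/(-6324 + (12198/148752347 - 7*√793/148752347)) = 1553/(-940709830230/148752347 - 7*√793/148752347)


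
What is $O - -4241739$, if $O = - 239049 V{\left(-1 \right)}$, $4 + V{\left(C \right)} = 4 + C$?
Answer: $4480788$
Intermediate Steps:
$V{\left(C \right)} = C$ ($V{\left(C \right)} = -4 + \left(4 + C\right) = C$)
$O = 239049$ ($O = \left(-239049\right) \left(-1\right) = 239049$)
$O - -4241739 = 239049 - -4241739 = 239049 + 4241739 = 4480788$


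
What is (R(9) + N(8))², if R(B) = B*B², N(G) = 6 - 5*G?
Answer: 483025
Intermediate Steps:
R(B) = B³
(R(9) + N(8))² = (9³ + (6 - 5*8))² = (729 + (6 - 40))² = (729 - 34)² = 695² = 483025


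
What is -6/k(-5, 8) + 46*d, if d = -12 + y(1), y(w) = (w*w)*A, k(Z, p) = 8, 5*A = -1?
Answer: -11239/20 ≈ -561.95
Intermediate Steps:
A = -⅕ (A = (⅕)*(-1) = -⅕ ≈ -0.20000)
y(w) = -w²/5 (y(w) = (w*w)*(-⅕) = w²*(-⅕) = -w²/5)
d = -61/5 (d = -12 - ⅕*1² = -12 - ⅕*1 = -12 - ⅕ = -61/5 ≈ -12.200)
-6/k(-5, 8) + 46*d = -6/8 + 46*(-61/5) = -6*⅛ - 2806/5 = -¾ - 2806/5 = -11239/20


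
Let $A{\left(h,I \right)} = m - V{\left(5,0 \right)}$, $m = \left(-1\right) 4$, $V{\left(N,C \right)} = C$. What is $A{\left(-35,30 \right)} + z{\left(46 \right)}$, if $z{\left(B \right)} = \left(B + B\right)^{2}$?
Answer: $8460$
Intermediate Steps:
$z{\left(B \right)} = 4 B^{2}$ ($z{\left(B \right)} = \left(2 B\right)^{2} = 4 B^{2}$)
$m = -4$
$A{\left(h,I \right)} = -4$ ($A{\left(h,I \right)} = -4 - 0 = -4 + 0 = -4$)
$A{\left(-35,30 \right)} + z{\left(46 \right)} = -4 + 4 \cdot 46^{2} = -4 + 4 \cdot 2116 = -4 + 8464 = 8460$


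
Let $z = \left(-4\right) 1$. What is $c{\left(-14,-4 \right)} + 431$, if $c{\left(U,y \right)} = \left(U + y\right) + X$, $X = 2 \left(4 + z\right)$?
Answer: $413$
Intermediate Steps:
$z = -4$
$X = 0$ ($X = 2 \left(4 - 4\right) = 2 \cdot 0 = 0$)
$c{\left(U,y \right)} = U + y$ ($c{\left(U,y \right)} = \left(U + y\right) + 0 = U + y$)
$c{\left(-14,-4 \right)} + 431 = \left(-14 - 4\right) + 431 = -18 + 431 = 413$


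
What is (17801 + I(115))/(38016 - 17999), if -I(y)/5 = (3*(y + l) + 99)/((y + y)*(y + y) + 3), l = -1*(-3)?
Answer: 941724038/1058959351 ≈ 0.88929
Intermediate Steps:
l = 3
I(y) = -5*(108 + 3*y)/(3 + 4*y**2) (I(y) = -5*(3*(y + 3) + 99)/((y + y)*(y + y) + 3) = -5*(3*(3 + y) + 99)/((2*y)*(2*y) + 3) = -5*((9 + 3*y) + 99)/(4*y**2 + 3) = -5*(108 + 3*y)/(3 + 4*y**2))
(17801 + I(115))/(38016 - 17999) = (17801 + 15*(-36 - 1*115)/(3 + 4*115**2))/(38016 - 17999) = (17801 + 15*(-36 - 115)/(3 + 4*13225))/20017 = (17801 + 15*(-151)/(3 + 52900))*(1/20017) = (17801 + 15*(-151)/52903)*(1/20017) = (17801 + 15*(1/52903)*(-151))*(1/20017) = (17801 - 2265/52903)*(1/20017) = (941724038/52903)*(1/20017) = 941724038/1058959351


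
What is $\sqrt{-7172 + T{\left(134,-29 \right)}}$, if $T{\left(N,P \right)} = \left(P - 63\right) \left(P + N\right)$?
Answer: $8 i \sqrt{263} \approx 129.74 i$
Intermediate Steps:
$T{\left(N,P \right)} = \left(-63 + P\right) \left(N + P\right)$
$\sqrt{-7172 + T{\left(134,-29 \right)}} = \sqrt{-7172 + \left(\left(-29\right)^{2} - 8442 - -1827 + 134 \left(-29\right)\right)} = \sqrt{-7172 + \left(841 - 8442 + 1827 - 3886\right)} = \sqrt{-7172 - 9660} = \sqrt{-16832} = 8 i \sqrt{263}$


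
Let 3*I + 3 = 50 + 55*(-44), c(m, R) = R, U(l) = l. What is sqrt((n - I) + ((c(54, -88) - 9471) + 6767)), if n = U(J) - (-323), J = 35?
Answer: I*sqrt(1643) ≈ 40.534*I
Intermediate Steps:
I = -791 (I = -1 + (50 + 55*(-44))/3 = -1 + (50 - 2420)/3 = -1 + (1/3)*(-2370) = -1 - 790 = -791)
n = 358 (n = 35 - (-323) = 35 - 1*(-323) = 35 + 323 = 358)
sqrt((n - I) + ((c(54, -88) - 9471) + 6767)) = sqrt((358 - 1*(-791)) + ((-88 - 9471) + 6767)) = sqrt((358 + 791) + (-9559 + 6767)) = sqrt(1149 - 2792) = sqrt(-1643) = I*sqrt(1643)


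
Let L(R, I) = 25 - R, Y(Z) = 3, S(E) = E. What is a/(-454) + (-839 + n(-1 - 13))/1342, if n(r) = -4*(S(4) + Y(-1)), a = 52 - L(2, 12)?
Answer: -108134/152317 ≈ -0.70993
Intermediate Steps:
a = 29 (a = 52 - (25 - 1*2) = 52 - (25 - 2) = 52 - 1*23 = 52 - 23 = 29)
n(r) = -28 (n(r) = -4*(4 + 3) = -4*7 = -28)
a/(-454) + (-839 + n(-1 - 13))/1342 = 29/(-454) + (-839 - 28)/1342 = 29*(-1/454) - 867*1/1342 = -29/454 - 867/1342 = -108134/152317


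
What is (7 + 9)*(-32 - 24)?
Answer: -896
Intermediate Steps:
(7 + 9)*(-32 - 24) = 16*(-56) = -896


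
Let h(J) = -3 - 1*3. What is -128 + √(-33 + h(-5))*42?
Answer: -128 + 42*I*√39 ≈ -128.0 + 262.29*I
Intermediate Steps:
h(J) = -6 (h(J) = -3 - 3 = -6)
-128 + √(-33 + h(-5))*42 = -128 + √(-33 - 6)*42 = -128 + √(-39)*42 = -128 + (I*√39)*42 = -128 + 42*I*√39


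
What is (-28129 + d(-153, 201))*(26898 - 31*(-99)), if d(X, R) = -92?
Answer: -845698707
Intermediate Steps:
(-28129 + d(-153, 201))*(26898 - 31*(-99)) = (-28129 - 92)*(26898 - 31*(-99)) = -28221*(26898 + 3069) = -28221*29967 = -845698707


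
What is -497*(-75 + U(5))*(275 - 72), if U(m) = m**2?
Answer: 5044550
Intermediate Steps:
-497*(-75 + U(5))*(275 - 72) = -497*(-75 + 5**2)*(275 - 72) = -497*(-75 + 25)*203 = -(-24850)*203 = -497*(-10150) = 5044550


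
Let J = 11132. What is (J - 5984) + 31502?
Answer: 36650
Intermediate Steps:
(J - 5984) + 31502 = (11132 - 5984) + 31502 = 5148 + 31502 = 36650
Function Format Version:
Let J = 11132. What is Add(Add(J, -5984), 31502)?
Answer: 36650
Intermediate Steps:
Add(Add(J, -5984), 31502) = Add(Add(11132, -5984), 31502) = Add(5148, 31502) = 36650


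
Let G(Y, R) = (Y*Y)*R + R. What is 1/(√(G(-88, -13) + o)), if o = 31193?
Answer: -I*√17373/34746 ≈ -0.0037934*I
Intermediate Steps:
G(Y, R) = R + R*Y² (G(Y, R) = Y²*R + R = R*Y² + R = R + R*Y²)
1/(√(G(-88, -13) + o)) = 1/(√(-13*(1 + (-88)²) + 31193)) = 1/(√(-13*(1 + 7744) + 31193)) = 1/(√(-13*7745 + 31193)) = 1/(√(-100685 + 31193)) = 1/(√(-69492)) = 1/(2*I*√17373) = -I*√17373/34746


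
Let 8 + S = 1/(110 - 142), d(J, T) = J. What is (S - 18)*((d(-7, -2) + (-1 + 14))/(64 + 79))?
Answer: -2499/2288 ≈ -1.0922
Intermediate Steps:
S = -257/32 (S = -8 + 1/(110 - 142) = -8 + 1/(-32) = -8 - 1/32 = -257/32 ≈ -8.0313)
(S - 18)*((d(-7, -2) + (-1 + 14))/(64 + 79)) = (-257/32 - 18)*((-7 + (-1 + 14))/(64 + 79)) = -833*(-7 + 13)/(32*143) = -2499/(16*143) = -833/32*6/143 = -2499/2288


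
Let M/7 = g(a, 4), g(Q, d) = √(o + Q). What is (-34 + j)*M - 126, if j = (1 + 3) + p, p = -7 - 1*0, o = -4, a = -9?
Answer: -126 - 259*I*√13 ≈ -126.0 - 933.84*I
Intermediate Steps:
p = -7 (p = -7 + 0 = -7)
j = -3 (j = (1 + 3) - 7 = 4 - 7 = -3)
g(Q, d) = √(-4 + Q)
M = 7*I*√13 (M = 7*√(-4 - 9) = 7*√(-13) = 7*(I*√13) = 7*I*√13 ≈ 25.239*I)
(-34 + j)*M - 126 = (-34 - 3)*(7*I*√13) - 126 = -259*I*√13 - 126 = -126 - 259*I*√13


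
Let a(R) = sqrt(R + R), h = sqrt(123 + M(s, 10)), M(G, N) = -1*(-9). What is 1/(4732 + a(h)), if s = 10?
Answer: 6622381948/31337111377903 - 2798978*33**(1/4)/31337111377903 - 33**(3/4)/62674222755806 + 1183*sqrt(33)/31337111377903 ≈ 0.00021111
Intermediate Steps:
M(G, N) = 9
h = 2*sqrt(33) (h = sqrt(123 + 9) = sqrt(132) = 2*sqrt(33) ≈ 11.489)
a(R) = sqrt(2)*sqrt(R) (a(R) = sqrt(2*R) = sqrt(2)*sqrt(R))
1/(4732 + a(h)) = 1/(4732 + sqrt(2)*sqrt(2*sqrt(33))) = 1/(4732 + sqrt(2)*(sqrt(2)*33**(1/4))) = 1/(4732 + 2*33**(1/4))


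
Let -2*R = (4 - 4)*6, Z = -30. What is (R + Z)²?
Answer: 900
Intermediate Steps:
R = 0 (R = -(4 - 4)*6/2 = -0*6 = -½*0 = 0)
(R + Z)² = (0 - 30)² = (-30)² = 900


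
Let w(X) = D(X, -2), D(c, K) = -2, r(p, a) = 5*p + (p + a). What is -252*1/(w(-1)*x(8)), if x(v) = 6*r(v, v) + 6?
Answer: 7/19 ≈ 0.36842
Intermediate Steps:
r(p, a) = a + 6*p (r(p, a) = 5*p + (a + p) = a + 6*p)
w(X) = -2
x(v) = 6 + 42*v (x(v) = 6*(v + 6*v) + 6 = 6*(7*v) + 6 = 42*v + 6 = 6 + 42*v)
-252*1/(w(-1)*x(8)) = -252*(-1/(2*(6 + 42*8))) = -252*(-1/(2*(6 + 336))) = -252/((-2*342)) = -252/(-684) = -252*(-1/684) = 7/19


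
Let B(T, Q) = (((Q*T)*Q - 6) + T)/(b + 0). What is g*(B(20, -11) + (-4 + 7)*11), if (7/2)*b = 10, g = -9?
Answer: -79641/10 ≈ -7964.1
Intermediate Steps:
b = 20/7 (b = (2/7)*10 = 20/7 ≈ 2.8571)
B(T, Q) = -21/10 + 7*T/20 + 7*T*Q²/20 (B(T, Q) = (((Q*T)*Q - 6) + T)/(20/7 + 0) = ((T*Q² - 6) + T)/(20/7) = ((-6 + T*Q²) + T)*(7/20) = (-6 + T + T*Q²)*(7/20) = -21/10 + 7*T/20 + 7*T*Q²/20)
g*(B(20, -11) + (-4 + 7)*11) = -9*((-21/10 + (7/20)*20 + (7/20)*20*(-11)²) + (-4 + 7)*11) = -9*((-21/10 + 7 + (7/20)*20*121) + 3*11) = -9*((-21/10 + 7 + 847) + 33) = -9*(8519/10 + 33) = -9*8849/10 = -79641/10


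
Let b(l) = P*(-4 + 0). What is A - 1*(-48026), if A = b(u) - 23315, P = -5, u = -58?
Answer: 24731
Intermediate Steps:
b(l) = 20 (b(l) = -5*(-4 + 0) = -5*(-4) = 20)
A = -23295 (A = 20 - 23315 = -23295)
A - 1*(-48026) = -23295 - 1*(-48026) = -23295 + 48026 = 24731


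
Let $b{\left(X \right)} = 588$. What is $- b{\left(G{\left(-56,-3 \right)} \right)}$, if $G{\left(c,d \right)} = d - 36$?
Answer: $-588$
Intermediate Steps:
$G{\left(c,d \right)} = -36 + d$
$- b{\left(G{\left(-56,-3 \right)} \right)} = \left(-1\right) 588 = -588$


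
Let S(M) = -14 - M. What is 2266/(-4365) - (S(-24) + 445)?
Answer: -1988341/4365 ≈ -455.52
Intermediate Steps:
2266/(-4365) - (S(-24) + 445) = 2266/(-4365) - ((-14 - 1*(-24)) + 445) = 2266*(-1/4365) - ((-14 + 24) + 445) = -2266/4365 - (10 + 445) = -2266/4365 - 1*455 = -2266/4365 - 455 = -1988341/4365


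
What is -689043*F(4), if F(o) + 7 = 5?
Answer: 1378086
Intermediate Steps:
F(o) = -2 (F(o) = -7 + 5 = -2)
-689043*F(4) = -689043*(-2) = 1378086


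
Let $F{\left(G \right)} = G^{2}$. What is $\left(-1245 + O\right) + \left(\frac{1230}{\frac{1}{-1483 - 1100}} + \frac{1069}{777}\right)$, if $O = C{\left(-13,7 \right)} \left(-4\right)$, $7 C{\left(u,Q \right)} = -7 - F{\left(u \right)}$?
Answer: $- \frac{2469487082}{777} \approx -3.1782 \cdot 10^{6}$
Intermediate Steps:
$C{\left(u,Q \right)} = -1 - \frac{u^{2}}{7}$ ($C{\left(u,Q \right)} = \frac{-7 - u^{2}}{7} = -1 - \frac{u^{2}}{7}$)
$O = \frac{704}{7}$ ($O = \left(-1 - \frac{\left(-13\right)^{2}}{7}\right) \left(-4\right) = \left(-1 - \frac{169}{7}\right) \left(-4\right) = \left(- \frac{176}{7}\right) \left(-4\right) = \frac{704}{7} \approx 100.57$)
$\left(-1245 + O\right) + \left(\frac{1230}{\frac{1}{-1483 - 1100}} + \frac{1069}{777}\right) = \left(-1245 + \frac{704}{7}\right) + \left(\frac{1230}{\frac{1}{-1483 - 1100}} + \frac{1069}{777}\right) = - \frac{8011}{7} + \left(\frac{1230}{\frac{1}{-2583}} + 1069 \cdot \frac{1}{777}\right) = - \frac{8011}{7} + \left(\frac{1230}{- \frac{1}{2583}} + \frac{1069}{777}\right) = - \frac{8011}{7} + \left(1230 \left(-2583\right) + \frac{1069}{777}\right) = - \frac{8011}{7} + \left(-3177090 + \frac{1069}{777}\right) = - \frac{8011}{7} - \frac{2468597861}{777} = - \frac{2469487082}{777}$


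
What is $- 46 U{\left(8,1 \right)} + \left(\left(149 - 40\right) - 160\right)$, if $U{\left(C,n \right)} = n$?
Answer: $-97$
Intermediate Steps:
$- 46 U{\left(8,1 \right)} + \left(\left(149 - 40\right) - 160\right) = \left(-46\right) 1 + \left(\left(149 - 40\right) - 160\right) = -46 + \left(109 - 160\right) = -46 - 51 = -97$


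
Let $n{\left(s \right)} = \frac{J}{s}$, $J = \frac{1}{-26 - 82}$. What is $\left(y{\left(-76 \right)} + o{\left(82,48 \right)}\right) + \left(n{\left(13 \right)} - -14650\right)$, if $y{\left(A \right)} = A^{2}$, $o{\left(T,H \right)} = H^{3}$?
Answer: $\frac{183949271}{1404} \approx 1.3102 \cdot 10^{5}$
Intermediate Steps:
$J = - \frac{1}{108}$ ($J = \frac{1}{-108} = - \frac{1}{108} \approx -0.0092593$)
$n{\left(s \right)} = - \frac{1}{108 s}$
$\left(y{\left(-76 \right)} + o{\left(82,48 \right)}\right) + \left(n{\left(13 \right)} - -14650\right) = \left(\left(-76\right)^{2} + 48^{3}\right) - \left(-14650 + \frac{1}{108 \cdot 13}\right) = \left(5776 + 110592\right) + \left(\left(- \frac{1}{108}\right) \frac{1}{13} + 14650\right) = 116368 + \left(- \frac{1}{1404} + 14650\right) = 116368 + \frac{20568599}{1404} = \frac{183949271}{1404}$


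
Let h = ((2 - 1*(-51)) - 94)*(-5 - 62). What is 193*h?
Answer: 530171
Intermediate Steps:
h = 2747 (h = ((2 + 51) - 94)*(-67) = (53 - 94)*(-67) = -41*(-67) = 2747)
193*h = 193*2747 = 530171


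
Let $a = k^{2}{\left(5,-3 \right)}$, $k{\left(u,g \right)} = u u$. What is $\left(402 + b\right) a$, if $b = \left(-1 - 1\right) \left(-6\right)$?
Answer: $258750$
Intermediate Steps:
$k{\left(u,g \right)} = u^{2}$
$a = 625$ ($a = \left(5^{2}\right)^{2} = 25^{2} = 625$)
$b = 12$ ($b = \left(-2\right) \left(-6\right) = 12$)
$\left(402 + b\right) a = \left(402 + 12\right) 625 = 414 \cdot 625 = 258750$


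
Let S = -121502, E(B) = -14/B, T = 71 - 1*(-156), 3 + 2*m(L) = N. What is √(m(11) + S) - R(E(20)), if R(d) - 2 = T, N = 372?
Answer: -229 + I*√485270/2 ≈ -229.0 + 348.31*I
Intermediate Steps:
m(L) = 369/2 (m(L) = -3/2 + (½)*372 = -3/2 + 186 = 369/2)
T = 227 (T = 71 + 156 = 227)
R(d) = 229 (R(d) = 2 + 227 = 229)
√(m(11) + S) - R(E(20)) = √(369/2 - 121502) - 1*229 = √(-242635/2) - 229 = I*√485270/2 - 229 = -229 + I*√485270/2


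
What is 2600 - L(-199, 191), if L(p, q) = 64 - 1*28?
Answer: 2564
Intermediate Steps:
L(p, q) = 36 (L(p, q) = 64 - 28 = 36)
2600 - L(-199, 191) = 2600 - 1*36 = 2600 - 36 = 2564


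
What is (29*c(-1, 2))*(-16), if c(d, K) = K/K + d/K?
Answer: -232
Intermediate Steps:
c(d, K) = 1 + d/K
(29*c(-1, 2))*(-16) = (29*((2 - 1)/2))*(-16) = (29*((½)*1))*(-16) = (29*(½))*(-16) = (29/2)*(-16) = -232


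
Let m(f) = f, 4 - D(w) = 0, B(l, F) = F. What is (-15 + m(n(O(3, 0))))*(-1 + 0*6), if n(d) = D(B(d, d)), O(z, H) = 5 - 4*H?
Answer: 11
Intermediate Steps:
D(w) = 4 (D(w) = 4 - 1*0 = 4 + 0 = 4)
n(d) = 4
(-15 + m(n(O(3, 0))))*(-1 + 0*6) = (-15 + 4)*(-1 + 0*6) = -11*(-1 + 0) = -11*(-1) = 11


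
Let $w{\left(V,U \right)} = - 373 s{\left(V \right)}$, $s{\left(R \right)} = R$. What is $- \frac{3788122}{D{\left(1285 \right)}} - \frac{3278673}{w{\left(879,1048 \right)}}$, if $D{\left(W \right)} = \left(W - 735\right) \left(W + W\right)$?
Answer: $\frac{565400681621}{77240000750} \approx 7.3201$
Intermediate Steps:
$w{\left(V,U \right)} = - 373 V$
$D{\left(W \right)} = 2 W \left(-735 + W\right)$ ($D{\left(W \right)} = \left(-735 + W\right) 2 W = 2 W \left(-735 + W\right)$)
$- \frac{3788122}{D{\left(1285 \right)}} - \frac{3278673}{w{\left(879,1048 \right)}} = - \frac{3788122}{2 \cdot 1285 \left(-735 + 1285\right)} - \frac{3278673}{\left(-373\right) 879} = - \frac{3788122}{2 \cdot 1285 \cdot 550} - \frac{3278673}{-327867} = - \frac{3788122}{1413500} - - \frac{1092891}{109289} = \left(-3788122\right) \frac{1}{1413500} + \frac{1092891}{109289} = - \frac{1894061}{706750} + \frac{1092891}{109289} = \frac{565400681621}{77240000750}$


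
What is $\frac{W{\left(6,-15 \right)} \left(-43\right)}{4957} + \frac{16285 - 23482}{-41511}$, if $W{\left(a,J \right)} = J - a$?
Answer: $\frac{24386654}{68590009} \approx 0.35554$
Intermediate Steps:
$\frac{W{\left(6,-15 \right)} \left(-43\right)}{4957} + \frac{16285 - 23482}{-41511} = \frac{\left(-15 - 6\right) \left(-43\right)}{4957} + \frac{16285 - 23482}{-41511} = \left(-15 - 6\right) \left(-43\right) \frac{1}{4957} - - \frac{2399}{13837} = \left(-21\right) \left(-43\right) \frac{1}{4957} + \frac{2399}{13837} = 903 \cdot \frac{1}{4957} + \frac{2399}{13837} = \frac{903}{4957} + \frac{2399}{13837} = \frac{24386654}{68590009}$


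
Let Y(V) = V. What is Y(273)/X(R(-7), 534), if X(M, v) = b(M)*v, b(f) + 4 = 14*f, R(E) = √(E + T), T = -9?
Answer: -91/140264 - 637*I/70132 ≈ -0.00064878 - 0.0090829*I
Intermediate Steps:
R(E) = √(-9 + E) (R(E) = √(E - 9) = √(-9 + E))
b(f) = -4 + 14*f
X(M, v) = v*(-4 + 14*M) (X(M, v) = (-4 + 14*M)*v = v*(-4 + 14*M))
Y(273)/X(R(-7), 534) = 273/((2*534*(-2 + 7*√(-9 - 7)))) = 273/((2*534*(-2 + 7*√(-16)))) = 273/((2*534*(-2 + 7*(4*I)))) = 273/((2*534*(-2 + 28*I))) = 273/(-2136 + 29904*I) = 273*((-2136 - 29904*I)/898811712) = 91*(-2136 - 29904*I)/299603904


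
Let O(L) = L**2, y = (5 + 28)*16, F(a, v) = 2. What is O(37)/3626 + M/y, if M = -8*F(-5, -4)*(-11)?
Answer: 209/294 ≈ 0.71088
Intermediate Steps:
y = 528 (y = 33*16 = 528)
M = 176 (M = -8*2*(-11) = -16*(-11) = 176)
O(37)/3626 + M/y = 37**2/3626 + 176/528 = 1369*(1/3626) + 176*(1/528) = 37/98 + 1/3 = 209/294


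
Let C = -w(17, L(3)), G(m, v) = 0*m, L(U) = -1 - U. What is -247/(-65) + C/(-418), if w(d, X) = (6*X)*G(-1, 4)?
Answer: 19/5 ≈ 3.8000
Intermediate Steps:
G(m, v) = 0
w(d, X) = 0 (w(d, X) = (6*X)*0 = 0)
C = 0 (C = -1*0 = 0)
-247/(-65) + C/(-418) = -247/(-65) + 0/(-418) = -247*(-1/65) + 0*(-1/418) = 19/5 + 0 = 19/5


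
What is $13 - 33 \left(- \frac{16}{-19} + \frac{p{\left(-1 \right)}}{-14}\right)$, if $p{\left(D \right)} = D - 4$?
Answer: $- \frac{7069}{266} \approx -26.575$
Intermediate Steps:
$p{\left(D \right)} = -4 + D$ ($p{\left(D \right)} = D - 4 = -4 + D$)
$13 - 33 \left(- \frac{16}{-19} + \frac{p{\left(-1 \right)}}{-14}\right) = 13 - 33 \left(- \frac{16}{-19} + \frac{-4 - 1}{-14}\right) = 13 - 33 \left(\left(-16\right) \left(- \frac{1}{19}\right) - - \frac{5}{14}\right) = 13 - 33 \left(\frac{16}{19} + \frac{5}{14}\right) = 13 - \frac{10527}{266} = - \frac{7069}{266}$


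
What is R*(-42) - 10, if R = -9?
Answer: 368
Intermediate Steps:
R*(-42) - 10 = -9*(-42) - 10 = 378 - 10 = 368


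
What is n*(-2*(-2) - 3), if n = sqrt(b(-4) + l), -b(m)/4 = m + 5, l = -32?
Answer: 6*I ≈ 6.0*I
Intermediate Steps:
b(m) = -20 - 4*m (b(m) = -4*(m + 5) = -4*(5 + m) = -20 - 4*m)
n = 6*I (n = sqrt((-20 - 4*(-4)) - 32) = sqrt((-20 + 16) - 32) = sqrt(-4 - 32) = sqrt(-36) = 6*I ≈ 6.0*I)
n*(-2*(-2) - 3) = (6*I)*(-2*(-2) - 3) = (6*I)*(4 - 3) = (6*I)*1 = 6*I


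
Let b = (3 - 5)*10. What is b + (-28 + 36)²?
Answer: 44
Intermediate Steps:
b = -20 (b = -2*10 = -20)
b + (-28 + 36)² = -20 + (-28 + 36)² = -20 + 8² = -20 + 64 = 44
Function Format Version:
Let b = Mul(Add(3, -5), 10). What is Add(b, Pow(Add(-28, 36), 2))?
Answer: 44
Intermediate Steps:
b = -20 (b = Mul(-2, 10) = -20)
Add(b, Pow(Add(-28, 36), 2)) = Add(-20, Pow(Add(-28, 36), 2)) = Add(-20, Pow(8, 2)) = Add(-20, 64) = 44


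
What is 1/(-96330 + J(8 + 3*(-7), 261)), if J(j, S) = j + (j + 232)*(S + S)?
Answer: 1/17975 ≈ 5.5633e-5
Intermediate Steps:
J(j, S) = j + 2*S*(232 + j) (J(j, S) = j + (232 + j)*(2*S) = j + 2*S*(232 + j))
1/(-96330 + J(8 + 3*(-7), 261)) = 1/(-96330 + ((8 + 3*(-7)) + 464*261 + 2*261*(8 + 3*(-7)))) = 1/(-96330 + ((8 - 21) + 121104 + 2*261*(8 - 21))) = 1/(-96330 + (-13 + 121104 + 2*261*(-13))) = 1/(-96330 + (-13 + 121104 - 6786)) = 1/(-96330 + 114305) = 1/17975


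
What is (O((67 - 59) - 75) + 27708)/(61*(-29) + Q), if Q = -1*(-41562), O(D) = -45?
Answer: 27663/39793 ≈ 0.69517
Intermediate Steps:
Q = 41562
(O((67 - 59) - 75) + 27708)/(61*(-29) + Q) = (-45 + 27708)/(61*(-29) + 41562) = 27663/(-1769 + 41562) = 27663/39793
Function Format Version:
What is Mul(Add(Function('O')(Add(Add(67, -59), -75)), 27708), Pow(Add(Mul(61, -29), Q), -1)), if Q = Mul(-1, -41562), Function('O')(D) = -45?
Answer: Rational(27663, 39793) ≈ 0.69517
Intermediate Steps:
Q = 41562
Mul(Add(Function('O')(Add(Add(67, -59), -75)), 27708), Pow(Add(Mul(61, -29), Q), -1)) = Mul(Add(-45, 27708), Pow(Add(Mul(61, -29), 41562), -1)) = Mul(27663, Pow(Add(-1769, 41562), -1)) = Mul(27663, Pow(39793, -1)) = Mul(27663, Rational(1, 39793)) = Rational(27663, 39793)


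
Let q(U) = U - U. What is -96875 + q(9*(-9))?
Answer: -96875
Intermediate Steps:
q(U) = 0
-96875 + q(9*(-9)) = -96875 + 0 = -96875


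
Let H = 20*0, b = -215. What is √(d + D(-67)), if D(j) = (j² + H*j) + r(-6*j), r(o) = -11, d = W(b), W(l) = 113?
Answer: √4591 ≈ 67.757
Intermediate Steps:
d = 113
H = 0
D(j) = -11 + j² (D(j) = (j² + 0*j) - 11 = (j² + 0) - 11 = j² - 11 = -11 + j²)
√(d + D(-67)) = √(113 + (-11 + (-67)²)) = √(113 + (-11 + 4489)) = √(113 + 4478) = √4591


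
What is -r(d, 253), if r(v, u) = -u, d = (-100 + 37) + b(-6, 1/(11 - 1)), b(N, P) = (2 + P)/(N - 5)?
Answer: 253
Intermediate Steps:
b(N, P) = (2 + P)/(-5 + N)
d = -6951/110 (d = (-100 + 37) + (2 + 1/(11 - 1))/(-5 - 6) = -63 + (2 + 1/10)/(-11) = -63 - (2 + ⅒)/11 = -63 - 1/11*21/10 = -63 - 21/110 = -6951/110 ≈ -63.191)
-r(d, 253) = -(-1)*253 = -1*(-253) = 253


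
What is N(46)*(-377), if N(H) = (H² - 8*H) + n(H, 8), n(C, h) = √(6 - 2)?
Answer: -659750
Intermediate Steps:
n(C, h) = 2 (n(C, h) = √4 = 2)
N(H) = 2 + H² - 8*H (N(H) = (H² - 8*H) + 2 = 2 + H² - 8*H)
N(46)*(-377) = (2 + 46² - 8*46)*(-377) = (2 + 2116 - 368)*(-377) = 1750*(-377) = -659750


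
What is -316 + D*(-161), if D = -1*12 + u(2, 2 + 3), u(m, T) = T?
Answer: 811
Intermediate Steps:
D = -7 (D = -1*12 + (2 + 3) = -12 + 5 = -7)
-316 + D*(-161) = -316 - 7*(-161) = -316 + 1127 = 811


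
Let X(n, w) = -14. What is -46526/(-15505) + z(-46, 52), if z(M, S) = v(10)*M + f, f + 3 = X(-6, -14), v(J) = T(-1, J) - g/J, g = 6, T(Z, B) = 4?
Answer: -2642041/15505 ≈ -170.40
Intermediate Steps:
v(J) = 4 - 6/J
f = -17 (f = -3 - 14 = -17)
z(M, S) = -17 + 17*M/5 (z(M, S) = (4 - 6/10)*M - 17 = (4 - 6*1/10)*M - 17 = (4 - 3/5)*M - 17 = 17*M/5 - 17 = -17 + 17*M/5)
-46526/(-15505) + z(-46, 52) = -46526/(-15505) + (-17 + (17/5)*(-46)) = -46526*(-1/15505) + (-17 - 782/5) = 46526/15505 - 867/5 = -2642041/15505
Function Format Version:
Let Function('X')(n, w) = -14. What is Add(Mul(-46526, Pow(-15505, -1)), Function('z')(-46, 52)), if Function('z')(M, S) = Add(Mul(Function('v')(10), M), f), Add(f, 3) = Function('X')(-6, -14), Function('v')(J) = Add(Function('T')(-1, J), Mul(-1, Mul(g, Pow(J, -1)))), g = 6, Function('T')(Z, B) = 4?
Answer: Rational(-2642041, 15505) ≈ -170.40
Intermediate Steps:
Function('v')(J) = Add(4, Mul(-6, Pow(J, -1))) (Function('v')(J) = Add(4, Mul(-1, Mul(6, Pow(J, -1)))) = Add(4, Mul(-6, Pow(J, -1))))
f = -17 (f = Add(-3, -14) = -17)
Function('z')(M, S) = Add(-17, Mul(Rational(17, 5), M)) (Function('z')(M, S) = Add(Mul(Add(4, Mul(-6, Pow(10, -1))), M), -17) = Add(Mul(Add(4, Mul(-6, Rational(1, 10))), M), -17) = Add(Mul(Add(4, Rational(-3, 5)), M), -17) = Add(Mul(Rational(17, 5), M), -17) = Add(-17, Mul(Rational(17, 5), M)))
Add(Mul(-46526, Pow(-15505, -1)), Function('z')(-46, 52)) = Add(Mul(-46526, Pow(-15505, -1)), Add(-17, Mul(Rational(17, 5), -46))) = Add(Mul(-46526, Rational(-1, 15505)), Add(-17, Rational(-782, 5))) = Add(Rational(46526, 15505), Rational(-867, 5)) = Rational(-2642041, 15505)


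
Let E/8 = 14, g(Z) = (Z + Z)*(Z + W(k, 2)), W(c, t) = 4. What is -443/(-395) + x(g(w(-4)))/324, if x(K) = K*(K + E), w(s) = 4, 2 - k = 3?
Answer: 1148203/31995 ≈ 35.887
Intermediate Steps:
k = -1 (k = 2 - 1*3 = 2 - 3 = -1)
g(Z) = 2*Z*(4 + Z) (g(Z) = (Z + Z)*(Z + 4) = (2*Z)*(4 + Z) = 2*Z*(4 + Z))
E = 112 (E = 8*14 = 112)
x(K) = K*(112 + K) (x(K) = K*(K + 112) = K*(112 + K))
-443/(-395) + x(g(w(-4)))/324 = -443/(-395) + ((2*4*(4 + 4))*(112 + 2*4*(4 + 4)))/324 = -443*(-1/395) + ((2*4*8)*(112 + 2*4*8))*(1/324) = 443/395 + (64*(112 + 64))*(1/324) = 443/395 + (64*176)*(1/324) = 443/395 + 11264*(1/324) = 443/395 + 2816/81 = 1148203/31995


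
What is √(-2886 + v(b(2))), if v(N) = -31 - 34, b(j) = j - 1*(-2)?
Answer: I*√2951 ≈ 54.323*I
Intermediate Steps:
b(j) = 2 + j (b(j) = j + 2 = 2 + j)
v(N) = -65
√(-2886 + v(b(2))) = √(-2886 - 65) = √(-2951) = I*√2951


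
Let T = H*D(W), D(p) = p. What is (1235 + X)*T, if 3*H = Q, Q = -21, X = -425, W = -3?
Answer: 17010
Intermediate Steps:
H = -7 (H = (⅓)*(-21) = -7)
T = 21 (T = -7*(-3) = 21)
(1235 + X)*T = (1235 - 425)*21 = 810*21 = 17010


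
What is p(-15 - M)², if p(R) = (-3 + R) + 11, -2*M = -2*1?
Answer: 64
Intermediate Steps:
M = 1 (M = -(-1) = -½*(-2) = 1)
p(R) = 8 + R
p(-15 - M)² = (8 + (-15 - 1*1))² = (8 + (-15 - 1))² = (8 - 16)² = (-8)² = 64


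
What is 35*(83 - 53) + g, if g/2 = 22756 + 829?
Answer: 48220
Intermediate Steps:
g = 47170 (g = 2*(22756 + 829) = 2*23585 = 47170)
35*(83 - 53) + g = 35*(83 - 53) + 47170 = 35*30 + 47170 = 1050 + 47170 = 48220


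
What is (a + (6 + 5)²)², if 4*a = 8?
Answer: 15129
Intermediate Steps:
a = 2 (a = (¼)*8 = 2)
(a + (6 + 5)²)² = (2 + (6 + 5)²)² = (2 + 11²)² = (2 + 121)² = 123² = 15129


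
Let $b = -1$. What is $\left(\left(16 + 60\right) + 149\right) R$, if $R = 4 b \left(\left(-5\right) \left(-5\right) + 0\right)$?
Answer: $-22500$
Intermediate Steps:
$R = -100$ ($R = 4 \left(-1\right) \left(\left(-5\right) \left(-5\right) + 0\right) = - 4 \left(25 + 0\right) = \left(-4\right) 25 = -100$)
$\left(\left(16 + 60\right) + 149\right) R = \left(\left(16 + 60\right) + 149\right) \left(-100\right) = \left(76 + 149\right) \left(-100\right) = 225 \left(-100\right) = -22500$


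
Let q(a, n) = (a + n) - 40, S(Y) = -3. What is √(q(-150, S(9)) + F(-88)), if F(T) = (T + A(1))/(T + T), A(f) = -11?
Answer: I*√3079/4 ≈ 13.872*I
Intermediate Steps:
q(a, n) = -40 + a + n
F(T) = (-11 + T)/(2*T) (F(T) = (T - 11)/(T + T) = (-11 + T)/((2*T)) = (-11 + T)*(1/(2*T)) = (-11 + T)/(2*T))
√(q(-150, S(9)) + F(-88)) = √((-40 - 150 - 3) + (½)*(-11 - 88)/(-88)) = √(-193 + (½)*(-1/88)*(-99)) = √(-193 + 9/16) = √(-3079/16) = I*√3079/4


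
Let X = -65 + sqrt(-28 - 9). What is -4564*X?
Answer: 296660 - 4564*I*sqrt(37) ≈ 2.9666e+5 - 27762.0*I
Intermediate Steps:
X = -65 + I*sqrt(37) (X = -65 + sqrt(-37) = -65 + I*sqrt(37) ≈ -65.0 + 6.0828*I)
-4564*X = -4564*(-65 + I*sqrt(37)) = 296660 - 4564*I*sqrt(37)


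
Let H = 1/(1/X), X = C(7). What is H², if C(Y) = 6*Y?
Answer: 1764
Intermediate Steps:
X = 42 (X = 6*7 = 42)
H = 42 (H = 1/(1/42) = 42)
H² = 42² = 1764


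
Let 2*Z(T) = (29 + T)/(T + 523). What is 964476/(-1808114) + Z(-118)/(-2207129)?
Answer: -862132714047547/1616250042105930 ≈ -0.53342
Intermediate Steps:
Z(T) = (29 + T)/(2*(523 + T)) (Z(T) = ((29 + T)/(T + 523))/2 = ((29 + T)/(523 + T))/2 = (29 + T)/(2*(523 + T)))
964476/(-1808114) + Z(-118)/(-2207129) = 964476/(-1808114) + ((29 - 118)/(2*(523 - 118)))/(-2207129) = 964476*(-1/1808114) + ((½)*(-89)/405)*(-1/2207129) = -482238/904057 + ((½)*(1/405)*(-89))*(-1/2207129) = -482238/904057 - 89/810*(-1/2207129) = -482238/904057 + 89/1787774490 = -862132714047547/1616250042105930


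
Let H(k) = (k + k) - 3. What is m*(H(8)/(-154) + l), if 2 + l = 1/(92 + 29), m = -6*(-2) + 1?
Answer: -45721/1694 ≈ -26.990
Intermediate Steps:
H(k) = -3 + 2*k (H(k) = 2*k - 3 = -3 + 2*k)
m = 13 (m = 12 + 1 = 13)
l = -241/121 (l = -2 + 1/(92 + 29) = -2 + 1/121 = -241/121 ≈ -1.9917)
m*(H(8)/(-154) + l) = 13*((-3 + 2*8)/(-154) - 241/121) = 13*((-3 + 16)*(-1/154) - 241/121) = 13*(13*(-1/154) - 241/121) = 13*(-13/154 - 241/121) = 13*(-3517/1694) = -45721/1694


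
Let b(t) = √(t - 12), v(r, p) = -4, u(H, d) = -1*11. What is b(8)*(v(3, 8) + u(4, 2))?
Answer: -30*I ≈ -30.0*I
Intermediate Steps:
u(H, d) = -11
b(t) = √(-12 + t)
b(8)*(v(3, 8) + u(4, 2)) = √(-12 + 8)*(-4 - 11) = √(-4)*(-15) = (2*I)*(-15) = -30*I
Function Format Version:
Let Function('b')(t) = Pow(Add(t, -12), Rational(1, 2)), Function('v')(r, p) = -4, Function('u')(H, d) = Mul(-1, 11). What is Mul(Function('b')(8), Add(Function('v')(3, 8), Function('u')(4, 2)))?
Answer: Mul(-30, I) ≈ Mul(-30.000, I)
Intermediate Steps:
Function('u')(H, d) = -11
Function('b')(t) = Pow(Add(-12, t), Rational(1, 2))
Mul(Function('b')(8), Add(Function('v')(3, 8), Function('u')(4, 2))) = Mul(Pow(Add(-12, 8), Rational(1, 2)), Add(-4, -11)) = Mul(Pow(-4, Rational(1, 2)), -15) = Mul(Mul(2, I), -15) = Mul(-30, I)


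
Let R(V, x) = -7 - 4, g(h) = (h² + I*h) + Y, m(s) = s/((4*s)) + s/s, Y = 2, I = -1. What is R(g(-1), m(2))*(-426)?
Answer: 4686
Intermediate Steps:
m(s) = 5/4 (m(s) = s*(1/(4*s)) + 1 = ¼ + 1 = 5/4)
g(h) = 2 + h² - h (g(h) = (h² - h) + 2 = 2 + h² - h)
R(V, x) = -11
R(g(-1), m(2))*(-426) = -11*(-426) = 4686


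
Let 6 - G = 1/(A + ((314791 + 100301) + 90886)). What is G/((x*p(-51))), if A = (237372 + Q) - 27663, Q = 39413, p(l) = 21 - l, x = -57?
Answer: -4530599/3098930400 ≈ -0.0014620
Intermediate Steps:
A = 249122 (A = (237372 + 39413) - 27663 = 276785 - 27663 = 249122)
G = 4530599/755100 (G = 6 - 1/(249122 + ((314791 + 100301) + 90886)) = 6 - 1/(249122 + (415092 + 90886)) = 6 - 1/(249122 + 505978) = 6 - 1/755100 = 4530599/755100 ≈ 6.0000)
G/((x*p(-51))) = 4530599/(755100*((-57*(21 - 1*(-51))))) = 4530599/(755100*((-57*(21 + 51)))) = 4530599/(755100*((-57*72))) = (4530599/755100)/(-4104) = (4530599/755100)*(-1/4104) = -4530599/3098930400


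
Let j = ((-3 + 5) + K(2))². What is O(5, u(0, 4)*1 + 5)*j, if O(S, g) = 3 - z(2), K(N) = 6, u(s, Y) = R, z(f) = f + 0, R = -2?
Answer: 64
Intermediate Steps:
z(f) = f
u(s, Y) = -2
O(S, g) = 1 (O(S, g) = 3 - 1*2 = 3 - 2 = 1)
j = 64 (j = ((-3 + 5) + 6)² = (2 + 6)² = 8² = 64)
O(5, u(0, 4)*1 + 5)*j = 1*64 = 64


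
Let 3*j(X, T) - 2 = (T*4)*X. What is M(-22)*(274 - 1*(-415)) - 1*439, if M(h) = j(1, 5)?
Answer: 13841/3 ≈ 4613.7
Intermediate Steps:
j(X, T) = ⅔ + 4*T*X/3 (j(X, T) = ⅔ + ((T*4)*X)/3 = ⅔ + ((4*T)*X)/3 = ⅔ + (4*T*X)/3 = ⅔ + 4*T*X/3)
M(h) = 22/3 (M(h) = ⅔ + (4/3)*5*1 = ⅔ + 20/3 = 22/3)
M(-22)*(274 - 1*(-415)) - 1*439 = 22*(274 - 1*(-415))/3 - 1*439 = 22*(274 + 415)/3 - 439 = (22/3)*689 - 439 = 15158/3 - 439 = 13841/3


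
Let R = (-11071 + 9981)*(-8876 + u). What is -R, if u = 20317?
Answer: 12470690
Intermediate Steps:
R = -12470690 (R = (-11071 + 9981)*(-8876 + 20317) = -1090*11441 = -12470690)
-R = -1*(-12470690) = 12470690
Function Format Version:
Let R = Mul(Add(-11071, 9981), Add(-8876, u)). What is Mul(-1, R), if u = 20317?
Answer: 12470690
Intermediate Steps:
R = -12470690 (R = Mul(Add(-11071, 9981), Add(-8876, 20317)) = Mul(-1090, 11441) = -12470690)
Mul(-1, R) = Mul(-1, -12470690) = 12470690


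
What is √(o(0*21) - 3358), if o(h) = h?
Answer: I*√3358 ≈ 57.948*I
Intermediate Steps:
√(o(0*21) - 3358) = √(0*21 - 3358) = √(0 - 3358) = √(-3358) = I*√3358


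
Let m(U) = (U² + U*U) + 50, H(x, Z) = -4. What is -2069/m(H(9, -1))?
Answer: -2069/82 ≈ -25.232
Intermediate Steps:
m(U) = 50 + 2*U² (m(U) = (U² + U²) + 50 = 2*U² + 50 = 50 + 2*U²)
-2069/m(H(9, -1)) = -2069/(50 + 2*(-4)²) = -2069/(50 + 2*16) = -2069/(50 + 32) = -2069/82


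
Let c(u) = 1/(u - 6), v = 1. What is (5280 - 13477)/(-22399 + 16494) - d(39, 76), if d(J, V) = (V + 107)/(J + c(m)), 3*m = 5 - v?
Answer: -3559213/1068805 ≈ -3.3301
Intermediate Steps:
m = 4/3 (m = (5 - 1*1)/3 = (5 - 1)/3 = (⅓)*4 = 4/3 ≈ 1.3333)
c(u) = 1/(-6 + u)
d(J, V) = (107 + V)/(-3/14 + J) (d(J, V) = (V + 107)/(J + 1/(-6 + 4/3)) = (107 + V)/(J + 1/(-14/3)) = (107 + V)/(J - 3/14) = (107 + V)/(-3/14 + J))
(5280 - 13477)/(-22399 + 16494) - d(39, 76) = (5280 - 13477)/(-22399 + 16494) - 14*(107 + 76)/(-3 + 14*39) = -8197/(-5905) - 14*183/(-3 + 546) = -8197*(-1/5905) - 14*183/543 = 8197/5905 - 14*183/543 = 8197/5905 - 1*854/181 = 8197/5905 - 854/181 = -3559213/1068805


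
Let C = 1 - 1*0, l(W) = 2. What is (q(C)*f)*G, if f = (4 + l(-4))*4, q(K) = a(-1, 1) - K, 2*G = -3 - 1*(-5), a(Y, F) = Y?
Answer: -48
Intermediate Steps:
C = 1 (C = 1 + 0 = 1)
G = 1 (G = (-3 - 1*(-5))/2 = (-3 + 5)/2 = (1/2)*2 = 1)
q(K) = -1 - K
f = 24 (f = (4 + 2)*4 = 6*4 = 24)
(q(C)*f)*G = ((-1 - 1*1)*24)*1 = ((-1 - 1)*24)*1 = -2*24*1 = -48*1 = -48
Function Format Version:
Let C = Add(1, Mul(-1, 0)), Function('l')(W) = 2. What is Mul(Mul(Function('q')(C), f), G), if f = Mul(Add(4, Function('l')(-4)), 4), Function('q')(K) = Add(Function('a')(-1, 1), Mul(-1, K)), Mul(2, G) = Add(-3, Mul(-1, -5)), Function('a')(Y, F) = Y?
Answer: -48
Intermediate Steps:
C = 1 (C = Add(1, 0) = 1)
G = 1 (G = Mul(Rational(1, 2), Add(-3, Mul(-1, -5))) = Mul(Rational(1, 2), Add(-3, 5)) = Mul(Rational(1, 2), 2) = 1)
Function('q')(K) = Add(-1, Mul(-1, K))
f = 24 (f = Mul(Add(4, 2), 4) = Mul(6, 4) = 24)
Mul(Mul(Function('q')(C), f), G) = Mul(Mul(Add(-1, Mul(-1, 1)), 24), 1) = Mul(Mul(Add(-1, -1), 24), 1) = Mul(Mul(-2, 24), 1) = Mul(-48, 1) = -48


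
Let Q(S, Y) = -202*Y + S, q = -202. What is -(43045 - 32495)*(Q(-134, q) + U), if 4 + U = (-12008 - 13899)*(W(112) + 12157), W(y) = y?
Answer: 3352919944350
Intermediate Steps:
Q(S, Y) = S - 202*Y
U = -317852987 (U = -4 + (-12008 - 13899)*(112 + 12157) = -4 - 25907*12269 = -4 - 317852983 = -317852987)
-(43045 - 32495)*(Q(-134, q) + U) = -(43045 - 32495)*((-134 - 202*(-202)) - 317852987) = -10550*((-134 + 40804) - 317852987) = -10550*(40670 - 317852987) = -10550*(-317812317) = -1*(-3352919944350) = 3352919944350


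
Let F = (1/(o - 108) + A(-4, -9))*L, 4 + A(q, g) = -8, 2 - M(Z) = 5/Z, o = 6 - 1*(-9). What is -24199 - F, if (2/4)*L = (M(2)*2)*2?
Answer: -2254975/93 ≈ -24247.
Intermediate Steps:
o = 15 (o = 6 + 9 = 15)
M(Z) = 2 - 5/Z
A(q, g) = -12 (A(q, g) = -4 - 8 = -12)
L = -4 (L = 2*(((2 - 5/2)*2)*2) = 2*(-½*2*2) = 2*(-1*2) = 2*(-2) = -4)
F = 4468/93 (F = (1/(15 - 108) - 12)*(-4) = (1/(-93) - 12)*(-4) = (-1/93 - 12)*(-4) = -1117/93*(-4) = 4468/93 ≈ 48.043)
-24199 - F = -24199 - 1*4468/93 = -24199 - 4468/93 = -2254975/93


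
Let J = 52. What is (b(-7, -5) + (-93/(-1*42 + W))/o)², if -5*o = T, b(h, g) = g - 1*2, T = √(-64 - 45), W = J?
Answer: 12715/436 + 651*I*√109/109 ≈ 29.163 + 62.354*I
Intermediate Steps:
W = 52
T = I*√109 (T = √(-109) = I*√109 ≈ 10.44*I)
b(h, g) = -2 + g (b(h, g) = g - 2 = -2 + g)
o = -I*√109/5 ≈ -2.0881*I
(b(-7, -5) + (-93/(-1*42 + W))/o)² = ((-2 - 5) + (-93/(-1*42 + 52))/((-I*√109/5)))² = (-7 + (-93/(-42 + 52))*(5*I*√109/109))² = (-7 + (-93/10)*(5*I*√109/109))² = (-7 + (-93*⅒)*(5*I*√109/109))² = (-7 - 93*I*√109/218)²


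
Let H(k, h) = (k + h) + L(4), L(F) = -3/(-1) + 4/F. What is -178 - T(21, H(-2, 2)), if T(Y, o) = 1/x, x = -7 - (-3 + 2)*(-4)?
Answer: -1957/11 ≈ -177.91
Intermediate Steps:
L(F) = 3 + 4/F (L(F) = -3*(-1) + 4/F = 3 + 4/F)
H(k, h) = 4 + h + k (H(k, h) = (k + h) + (3 + 4/4) = (h + k) + (3 + 4*(1/4)) = (h + k) + (3 + 1) = (h + k) + 4 = 4 + h + k)
x = -11 (x = -7 - (-1)*(-4) = -7 - 1*4 = -7 - 4 = -11)
T(Y, o) = -1/11 (T(Y, o) = 1/(-11) = -1/11)
-178 - T(21, H(-2, 2)) = -178 - 1*(-1/11) = -178 + 1/11 = -1957/11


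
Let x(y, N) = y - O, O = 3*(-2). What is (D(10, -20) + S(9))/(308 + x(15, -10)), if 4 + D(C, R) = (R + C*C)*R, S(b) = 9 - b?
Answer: -1604/329 ≈ -4.8754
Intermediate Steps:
O = -6
D(C, R) = -4 + R*(R + C**2) (D(C, R) = -4 + (R + C*C)*R = -4 + (R + C**2)*R = -4 + R*(R + C**2))
x(y, N) = 6 + y (x(y, N) = y - 1*(-6) = y + 6 = 6 + y)
(D(10, -20) + S(9))/(308 + x(15, -10)) = ((-4 + (-20)**2 - 20*10**2) + (9 - 1*9))/(308 + (6 + 15)) = ((-4 + 400 - 20*100) + (9 - 9))/(308 + 21) = ((-4 + 400 - 2000) + 0)/329 = (-1604 + 0)*(1/329) = -1604*1/329 = -1604/329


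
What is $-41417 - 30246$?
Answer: $-71663$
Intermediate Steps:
$-41417 - 30246 = -71663$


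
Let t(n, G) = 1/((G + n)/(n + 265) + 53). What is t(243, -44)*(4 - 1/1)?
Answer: 508/9041 ≈ 0.056188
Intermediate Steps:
t(n, G) = 1/(53 + (G + n)/(265 + n)) (t(n, G) = 1/((G + n)/(265 + n) + 53) = 1/(53 + (G + n)/(265 + n)))
t(243, -44)*(4 - 1/1) = ((265 + 243)/(14045 - 44 + 54*243))*(4 - 1/1) = (508/(14045 - 44 + 13122))*(4 - 1*1) = (508/27123)*(4 - 1) = ((1/27123)*508)*3 = (508/27123)*3 = 508/9041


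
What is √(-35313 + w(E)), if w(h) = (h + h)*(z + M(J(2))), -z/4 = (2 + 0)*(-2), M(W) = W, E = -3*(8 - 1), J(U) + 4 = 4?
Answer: I*√35985 ≈ 189.7*I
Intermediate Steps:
J(U) = 0 (J(U) = -4 + 4 = 0)
E = -21 (E = -3*7 = -21)
z = 16 (z = -4*(2 + 0)*(-2) = -8*(-2) = -4*(-4) = 16)
w(h) = 32*h (w(h) = (h + h)*(16 + 0) = (2*h)*16 = 32*h)
√(-35313 + w(E)) = √(-35313 + 32*(-21)) = √(-35313 - 672) = √(-35985) = I*√35985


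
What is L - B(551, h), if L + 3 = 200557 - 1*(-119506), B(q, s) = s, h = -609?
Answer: 320669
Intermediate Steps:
L = 320060 (L = -3 + (200557 - 1*(-119506)) = -3 + (200557 + 119506) = -3 + 320063 = 320060)
L - B(551, h) = 320060 - 1*(-609) = 320060 + 609 = 320669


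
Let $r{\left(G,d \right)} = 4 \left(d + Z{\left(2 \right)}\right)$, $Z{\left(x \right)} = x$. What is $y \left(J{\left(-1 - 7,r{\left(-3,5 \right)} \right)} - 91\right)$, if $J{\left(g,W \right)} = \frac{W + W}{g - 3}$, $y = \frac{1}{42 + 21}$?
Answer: $- \frac{151}{99} \approx -1.5253$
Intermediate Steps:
$y = \frac{1}{63} \approx 0.015873$
$r{\left(G,d \right)} = 8 + 4 d$ ($r{\left(G,d \right)} = 4 \left(d + 2\right) = 4 \left(2 + d\right) = 8 + 4 d$)
$J{\left(g,W \right)} = \frac{2 W}{-3 + g}$
$y \left(J{\left(-1 - 7,r{\left(-3,5 \right)} \right)} - 91\right) = \frac{\frac{2 \left(8 + 4 \cdot 5\right)}{-3 - 8} - 91}{63} = \frac{\frac{2 \left(8 + 20\right)}{-3 - 8} - 91}{63} = \frac{2 \cdot 28 \frac{1}{-3 - 8} - 91}{63} = \frac{2 \cdot 28 \frac{1}{-11} - 91}{63} = \frac{2 \cdot 28 \left(- \frac{1}{11}\right) - 91}{63} = \frac{- \frac{56}{11} - 91}{63} = \frac{1}{63} \left(- \frac{1057}{11}\right) = - \frac{151}{99}$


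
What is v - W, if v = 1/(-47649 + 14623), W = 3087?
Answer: -101951263/33026 ≈ -3087.0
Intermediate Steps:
v = -1/33026 (v = 1/(-33026) = -1/33026 ≈ -3.0279e-5)
v - W = -1/33026 - 1*3087 = -1/33026 - 3087 = -101951263/33026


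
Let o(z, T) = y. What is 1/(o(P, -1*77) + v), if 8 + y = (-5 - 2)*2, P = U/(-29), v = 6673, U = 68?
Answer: 1/6651 ≈ 0.00015035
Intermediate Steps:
P = -68/29 (P = 68/(-29) = 68*(-1/29) = -68/29 ≈ -2.3448)
y = -22 (y = -8 + (-5 - 2)*2 = -8 - 7*2 = -8 - 14 = -22)
o(z, T) = -22
1/(o(P, -1*77) + v) = 1/(-22 + 6673) = 1/6651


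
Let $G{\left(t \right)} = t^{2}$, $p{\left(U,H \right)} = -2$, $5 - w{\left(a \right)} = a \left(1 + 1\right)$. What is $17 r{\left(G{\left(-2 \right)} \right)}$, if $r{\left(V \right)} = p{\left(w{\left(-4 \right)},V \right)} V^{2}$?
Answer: $-544$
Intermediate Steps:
$w{\left(a \right)} = 5 - 2 a$ ($w{\left(a \right)} = 5 - a \left(1 + 1\right) = 5 - a 2 = 5 - 2 a$)
$r{\left(V \right)} = - 2 V^{2}$
$17 r{\left(G{\left(-2 \right)} \right)} = 17 \left(- 2 \left(\left(-2\right)^{2}\right)^{2}\right) = 17 \left(- 2 \cdot 4^{2}\right) = 17 \left(\left(-2\right) 16\right) = 17 \left(-32\right) = -544$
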